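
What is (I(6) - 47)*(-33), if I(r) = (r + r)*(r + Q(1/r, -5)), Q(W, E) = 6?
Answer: -3201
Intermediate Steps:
I(r) = 2*r*(6 + r) (I(r) = (r + r)*(r + 6) = (2*r)*(6 + r) = 2*r*(6 + r))
(I(6) - 47)*(-33) = (2*6*(6 + 6) - 47)*(-33) = (2*6*12 - 47)*(-33) = (144 - 47)*(-33) = 97*(-33) = -3201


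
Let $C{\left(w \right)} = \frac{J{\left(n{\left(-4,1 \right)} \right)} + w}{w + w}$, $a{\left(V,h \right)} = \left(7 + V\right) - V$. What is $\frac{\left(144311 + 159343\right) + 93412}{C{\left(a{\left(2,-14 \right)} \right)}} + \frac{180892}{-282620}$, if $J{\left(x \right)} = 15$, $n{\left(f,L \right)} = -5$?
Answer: $\frac{196382390157}{777205} \approx 2.5268 \cdot 10^{5}$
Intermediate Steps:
$a{\left(V,h \right)} = 7$
$C{\left(w \right)} = \frac{15 + w}{2 w}$ ($C{\left(w \right)} = \frac{15 + w}{w + w} = \frac{15 + w}{2 w}$)
$\frac{\left(144311 + 159343\right) + 93412}{C{\left(a{\left(2,-14 \right)} \right)}} + \frac{180892}{-282620} = \frac{\left(144311 + 159343\right) + 93412}{\frac{1}{2} \cdot \frac{1}{7} \left(15 + 7\right)} + \frac{180892}{-282620} = \frac{303654 + 93412}{\frac{1}{2} \cdot \frac{1}{7} \cdot 22} + 180892 \left(- \frac{1}{282620}\right) = \frac{397066}{\frac{11}{7}} - \frac{45223}{70655} = 397066 \cdot \frac{7}{11} - \frac{45223}{70655} = \frac{2779462}{11} - \frac{45223}{70655} = \frac{196382390157}{777205}$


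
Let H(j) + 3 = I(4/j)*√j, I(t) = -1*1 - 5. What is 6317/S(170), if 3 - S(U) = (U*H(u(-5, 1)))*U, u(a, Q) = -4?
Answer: 182567617/42595883403 - 730245200*I/42595883403 ≈ 0.004286 - 0.017144*I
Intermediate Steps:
I(t) = -6 (I(t) = -1 - 5 = -6)
H(j) = -3 - 6*√j
S(U) = 3 - U²*(-3 - 12*I) (S(U) = 3 - U*(-3 - 12*I)*U = 3 - U²*(-3 - 12*I))
6317/S(170) = 6317/(3 + 170²*(3 + 12*I)) = 6317/(3 + 28900*(3 + 12*I)) = 6317/(3 + (86700 + 346800*I)) = 6317/(86703 + 346800*I) = 6317*((86703 - 346800*I)/127787650209) = 6317*(86703 - 346800*I)/127787650209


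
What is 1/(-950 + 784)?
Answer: -1/166 ≈ -0.0060241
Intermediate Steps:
1/(-950 + 784) = 1/(-166) = -1/166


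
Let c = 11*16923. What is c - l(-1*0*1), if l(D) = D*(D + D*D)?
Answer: 186153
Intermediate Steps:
c = 186153
l(D) = D*(D + D²)
c - l(-1*0*1) = 186153 - (-1*0*1)²*(1 - 1*0*1) = 186153 - (0*1)²*(1 + 0*1) = 186153 - 0²*(1 + 0) = 186153 - 0 = 186153 - 1*0 = 186153 + 0 = 186153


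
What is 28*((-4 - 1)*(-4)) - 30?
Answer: 530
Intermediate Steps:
28*((-4 - 1)*(-4)) - 30 = 28*(-5*(-4)) - 30 = 28*20 - 30 = 560 - 30 = 530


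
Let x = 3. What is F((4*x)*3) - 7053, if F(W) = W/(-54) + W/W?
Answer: -21158/3 ≈ -7052.7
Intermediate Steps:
F(W) = 1 - W/54 (F(W) = W*(-1/54) + 1 = -W/54 + 1 = 1 - W/54)
F((4*x)*3) - 7053 = (1 - 4*3*3/54) - 7053 = (1 - 2*3/9) - 7053 = (1 - 1/54*36) - 7053 = (1 - ⅔) - 7053 = ⅓ - 7053 = -21158/3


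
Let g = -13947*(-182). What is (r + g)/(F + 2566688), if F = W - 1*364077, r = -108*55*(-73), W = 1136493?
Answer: 1485987/1669552 ≈ 0.89005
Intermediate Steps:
r = 433620 (r = -5940*(-73) = 433620)
F = 772416 (F = 1136493 - 1*364077 = 1136493 - 364077 = 772416)
g = 2538354
(r + g)/(F + 2566688) = (433620 + 2538354)/(772416 + 2566688) = 2971974/3339104 = 2971974*(1/3339104) = 1485987/1669552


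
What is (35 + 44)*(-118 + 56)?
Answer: -4898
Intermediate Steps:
(35 + 44)*(-118 + 56) = 79*(-62) = -4898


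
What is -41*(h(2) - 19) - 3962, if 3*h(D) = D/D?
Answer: -9590/3 ≈ -3196.7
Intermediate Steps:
h(D) = ⅓ (h(D) = (D/D)/3 = (⅓)*1 = ⅓)
-41*(h(2) - 19) - 3962 = -41*(⅓ - 19) - 3962 = -41*(-56/3) - 3962 = 2296/3 - 3962 = -9590/3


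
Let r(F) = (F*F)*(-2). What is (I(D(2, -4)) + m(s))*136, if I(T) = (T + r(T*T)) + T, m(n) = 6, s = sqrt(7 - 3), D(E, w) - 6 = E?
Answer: -1111120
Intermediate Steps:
D(E, w) = 6 + E
s = 2 (s = sqrt(4) = 2)
r(F) = -2*F**2 (r(F) = F**2*(-2) = -2*F**2)
I(T) = -2*T**4 + 2*T (I(T) = (T - 2*T**4) + T = -2*T**4 + 2*T)
(I(D(2, -4)) + m(s))*136 = (2*(6 + 2)*(1 - (6 + 2)**3) + 6)*136 = (2*8*(1 - 1*8**3) + 6)*136 = (2*8*(1 - 1*512) + 6)*136 = (2*8*(1 - 512) + 6)*136 = (2*8*(-511) + 6)*136 = (-8176 + 6)*136 = -8170*136 = -1111120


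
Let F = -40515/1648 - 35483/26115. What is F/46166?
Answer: -1116525209/1986870148320 ≈ -0.00056195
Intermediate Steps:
F = -1116525209/43037520 (F = -40515*1/1648 - 35483*1/26115 = -40515/1648 - 35483/26115 = -1116525209/43037520 ≈ -25.943)
F/46166 = -1116525209/43037520/46166 = -1116525209/43037520*1/46166 = -1116525209/1986870148320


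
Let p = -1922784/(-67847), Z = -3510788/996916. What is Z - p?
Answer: -538762641895/16909439963 ≈ -31.862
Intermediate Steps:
Z = -877697/249229 (Z = -3510788*1/996916 = -877697/249229 ≈ -3.5216)
p = 1922784/67847 (p = -1922784*(-1/67847) = 1922784/67847 ≈ 28.340)
Z - p = -877697/249229 - 1*1922784/67847 = -877697/249229 - 1922784/67847 = -538762641895/16909439963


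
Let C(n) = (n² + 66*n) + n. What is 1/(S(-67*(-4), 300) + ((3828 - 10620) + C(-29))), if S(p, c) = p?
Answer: -1/7626 ≈ -0.00013113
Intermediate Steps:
C(n) = n² + 67*n
1/(S(-67*(-4), 300) + ((3828 - 10620) + C(-29))) = 1/(-67*(-4) + ((3828 - 10620) - 29*(67 - 29))) = 1/(268 + (-6792 - 29*38)) = 1/(268 + (-6792 - 1102)) = 1/(268 - 7894) = 1/(-7626) = -1/7626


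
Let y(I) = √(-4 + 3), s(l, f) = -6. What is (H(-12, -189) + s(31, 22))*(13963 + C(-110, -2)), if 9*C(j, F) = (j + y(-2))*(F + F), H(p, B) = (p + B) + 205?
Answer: -252214/9 + 8*I/9 ≈ -28024.0 + 0.88889*I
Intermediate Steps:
H(p, B) = 205 + B + p (H(p, B) = (B + p) + 205 = 205 + B + p)
y(I) = I (y(I) = √(-1) = I)
C(j, F) = 2*F*(I + j)/9 (C(j, F) = ((j + I)*(F + F))/9 = ((I + j)*(2*F))/9 = (2*F*(I + j))/9 = 2*F*(I + j)/9)
(H(-12, -189) + s(31, 22))*(13963 + C(-110, -2)) = ((205 - 189 - 12) - 6)*(13963 + (2/9)*(-2)*(I - 110)) = (4 - 6)*(13963 + (2/9)*(-2)*(-110 + I)) = -2*(13963 + (440/9 - 4*I/9)) = -2*(126107/9 - 4*I/9) = -252214/9 + 8*I/9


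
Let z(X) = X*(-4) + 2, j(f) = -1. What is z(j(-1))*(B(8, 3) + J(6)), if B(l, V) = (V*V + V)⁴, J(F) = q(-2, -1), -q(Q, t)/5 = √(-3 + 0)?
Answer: 124416 - 30*I*√3 ≈ 1.2442e+5 - 51.962*I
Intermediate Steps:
q(Q, t) = -5*I*√3 (q(Q, t) = -5*√(-3 + 0) = -5*I*√3)
J(F) = -5*I*√3
z(X) = 2 - 4*X (z(X) = -4*X + 2 = 2 - 4*X)
B(l, V) = (V + V²)⁴ (B(l, V) = (V² + V)⁴ = (V + V²)⁴)
z(j(-1))*(B(8, 3) + J(6)) = (2 - 4*(-1))*(3⁴*(1 + 3)⁴ - 5*I*√3) = (2 + 4)*(81*4⁴ - 5*I*√3) = 6*(81*256 - 5*I*√3) = 6*(20736 - 5*I*√3) = 124416 - 30*I*√3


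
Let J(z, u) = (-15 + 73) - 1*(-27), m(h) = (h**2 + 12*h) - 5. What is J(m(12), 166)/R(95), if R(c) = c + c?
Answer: 17/38 ≈ 0.44737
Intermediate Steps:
R(c) = 2*c
m(h) = -5 + h**2 + 12*h
J(z, u) = 85 (J(z, u) = 58 + 27 = 85)
J(m(12), 166)/R(95) = 85/((2*95)) = 85/190 = 85*(1/190) = 17/38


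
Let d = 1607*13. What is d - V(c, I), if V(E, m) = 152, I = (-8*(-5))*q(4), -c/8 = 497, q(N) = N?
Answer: 20739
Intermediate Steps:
d = 20891
c = -3976 (c = -8*497 = -3976)
I = 160 (I = -8*(-5)*4 = 40*4 = 160)
d - V(c, I) = 20891 - 1*152 = 20891 - 152 = 20739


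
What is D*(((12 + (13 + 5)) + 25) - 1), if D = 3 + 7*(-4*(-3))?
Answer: 4698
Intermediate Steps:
D = 87 (D = 3 + 7*12 = 3 + 84 = 87)
D*(((12 + (13 + 5)) + 25) - 1) = 87*(((12 + (13 + 5)) + 25) - 1) = 87*(((12 + 18) + 25) - 1) = 87*((30 + 25) - 1) = 87*(55 - 1) = 87*54 = 4698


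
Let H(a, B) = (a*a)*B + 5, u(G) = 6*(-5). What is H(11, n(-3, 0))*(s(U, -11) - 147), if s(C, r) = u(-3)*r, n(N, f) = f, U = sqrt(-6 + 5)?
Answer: 915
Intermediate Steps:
U = I (U = sqrt(-1) = I ≈ 1.0*I)
u(G) = -30
H(a, B) = 5 + B*a**2 (H(a, B) = a**2*B + 5 = B*a**2 + 5 = 5 + B*a**2)
s(C, r) = -30*r
H(11, n(-3, 0))*(s(U, -11) - 147) = (5 + 0*11**2)*(-30*(-11) - 147) = (5 + 0*121)*(330 - 147) = (5 + 0)*183 = 5*183 = 915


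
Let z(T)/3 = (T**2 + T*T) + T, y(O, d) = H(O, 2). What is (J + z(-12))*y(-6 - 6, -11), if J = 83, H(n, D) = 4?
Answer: 3644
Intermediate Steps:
y(O, d) = 4
z(T) = 3*T + 6*T**2 (z(T) = 3*((T**2 + T*T) + T) = 3*((T**2 + T**2) + T) = 3*(2*T**2 + T) = 3*(T + 2*T**2) = 3*T + 6*T**2)
(J + z(-12))*y(-6 - 6, -11) = (83 + 3*(-12)*(1 + 2*(-12)))*4 = (83 + 3*(-12)*(1 - 24))*4 = (83 + 3*(-12)*(-23))*4 = (83 + 828)*4 = 911*4 = 3644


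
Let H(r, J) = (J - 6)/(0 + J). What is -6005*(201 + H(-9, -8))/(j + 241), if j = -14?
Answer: -4870055/908 ≈ -5363.5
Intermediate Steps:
H(r, J) = (-6 + J)/J
-6005*(201 + H(-9, -8))/(j + 241) = -6005*(201 + (-6 - 8)/(-8))/(-14 + 241) = -6005*(201 - ⅛*(-14))/227 = -6005*(201 + 7/4)/227 = -4870055/(4*227) = -6005*811/908 = -4870055/908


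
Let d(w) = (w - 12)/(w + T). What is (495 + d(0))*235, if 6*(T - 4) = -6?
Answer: 115385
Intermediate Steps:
T = 3 (T = 4 + (1/6)*(-6) = 4 - 1 = 3)
d(w) = (-12 + w)/(3 + w) (d(w) = (w - 12)/(w + 3) = (-12 + w)/(3 + w))
(495 + d(0))*235 = (495 + (-12 + 0)/(3 + 0))*235 = (495 - 12/3)*235 = (495 + (1/3)*(-12))*235 = (495 - 4)*235 = 491*235 = 115385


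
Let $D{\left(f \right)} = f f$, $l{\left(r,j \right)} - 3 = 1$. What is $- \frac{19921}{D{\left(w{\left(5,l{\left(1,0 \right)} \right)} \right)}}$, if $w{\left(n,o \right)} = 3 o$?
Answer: $- \frac{19921}{144} \approx -138.34$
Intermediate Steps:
$l{\left(r,j \right)} = 4$ ($l{\left(r,j \right)} = 3 + 1 = 4$)
$D{\left(f \right)} = f^{2}$
$- \frac{19921}{D{\left(w{\left(5,l{\left(1,0 \right)} \right)} \right)}} = - \frac{19921}{\left(3 \cdot 4\right)^{2}} = - \frac{19921}{12^{2}} = - \frac{19921}{144}$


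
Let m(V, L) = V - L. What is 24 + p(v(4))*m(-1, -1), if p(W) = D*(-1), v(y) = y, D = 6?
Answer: 24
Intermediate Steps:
p(W) = -6 (p(W) = 6*(-1) = -6)
24 + p(v(4))*m(-1, -1) = 24 - 6*(-1 - 1*(-1)) = 24 - 6*(-1 + 1) = 24 - 6*0 = 24 + 0 = 24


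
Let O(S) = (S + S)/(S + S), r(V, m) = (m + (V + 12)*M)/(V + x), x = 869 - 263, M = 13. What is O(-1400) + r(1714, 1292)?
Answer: 2605/232 ≈ 11.228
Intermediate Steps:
x = 606
r(V, m) = (156 + m + 13*V)/(606 + V) (r(V, m) = (m + (V + 12)*13)/(V + 606) = (m + (12 + V)*13)/(606 + V) = (m + (156 + 13*V))/(606 + V) = (156 + m + 13*V)/(606 + V))
O(S) = 1 (O(S) = (2*S)/((2*S)) = (2*S)*(1/(2*S)) = 1)
O(-1400) + r(1714, 1292) = 1 + (156 + 1292 + 13*1714)/(606 + 1714) = 1 + (156 + 1292 + 22282)/2320 = 1 + (1/2320)*23730 = 1 + 2373/232 = 2605/232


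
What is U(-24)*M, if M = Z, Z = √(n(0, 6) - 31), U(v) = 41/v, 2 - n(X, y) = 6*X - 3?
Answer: -41*I*√26/24 ≈ -8.7108*I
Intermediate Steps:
n(X, y) = 5 - 6*X (n(X, y) = 2 - (6*X - 3) = 2 - (-3 + 6*X) = 2 + (3 - 6*X) = 5 - 6*X)
Z = I*√26 (Z = √((5 - 6*0) - 31) = √((5 + 0) - 31) = √(5 - 31) = √(-26) = I*√26 ≈ 5.099*I)
M = I*√26 ≈ 5.099*I
U(-24)*M = (41/(-24))*(I*√26) = (41*(-1/24))*(I*√26) = -41*I*√26/24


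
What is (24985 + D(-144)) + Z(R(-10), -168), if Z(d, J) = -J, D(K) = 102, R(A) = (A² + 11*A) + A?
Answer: 25255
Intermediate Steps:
R(A) = A² + 12*A
(24985 + D(-144)) + Z(R(-10), -168) = (24985 + 102) - 1*(-168) = 25087 + 168 = 25255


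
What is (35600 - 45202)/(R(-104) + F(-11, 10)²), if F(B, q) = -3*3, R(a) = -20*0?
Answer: -9602/81 ≈ -118.54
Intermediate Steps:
R(a) = 0
F(B, q) = -9
(35600 - 45202)/(R(-104) + F(-11, 10)²) = (35600 - 45202)/(0 + (-9)²) = -9602/(0 + 81) = -9602/81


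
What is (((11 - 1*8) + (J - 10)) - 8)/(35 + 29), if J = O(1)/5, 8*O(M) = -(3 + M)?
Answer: -151/640 ≈ -0.23594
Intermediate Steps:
O(M) = -3/8 - M/8 (O(M) = (-(3 + M))/8 = (-3 - M)/8 = -3/8 - M/8)
J = -1/10 (J = (-3/8 - 1/8*1)/5 = (-3/8 - 1/8)*(1/5) = -1/2*1/5 = -1/10 ≈ -0.10000)
(((11 - 1*8) + (J - 10)) - 8)/(35 + 29) = (((11 - 1*8) + (-1/10 - 10)) - 8)/(35 + 29) = (((11 - 8) - 101/10) - 8)/64 = ((3 - 101/10) - 8)/64 = (-71/10 - 8)/64 = (1/64)*(-151/10) = -151/640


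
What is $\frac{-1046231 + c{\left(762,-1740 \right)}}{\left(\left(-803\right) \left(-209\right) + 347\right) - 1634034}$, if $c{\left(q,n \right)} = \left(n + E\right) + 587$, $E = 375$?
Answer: $\frac{349003}{488620} \approx 0.71426$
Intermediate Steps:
$c{\left(q,n \right)} = 962 + n$ ($c{\left(q,n \right)} = \left(n + 375\right) + 587 = \left(375 + n\right) + 587 = 962 + n$)
$\frac{-1046231 + c{\left(762,-1740 \right)}}{\left(\left(-803\right) \left(-209\right) + 347\right) - 1634034} = \frac{-1046231 + \left(962 - 1740\right)}{\left(\left(-803\right) \left(-209\right) + 347\right) - 1634034} = \frac{-1046231 - 778}{\left(167827 + 347\right) - 1634034} = - \frac{1047009}{168174 - 1634034} = - \frac{1047009}{-1465860} = \left(-1047009\right) \left(- \frac{1}{1465860}\right) = \frac{349003}{488620}$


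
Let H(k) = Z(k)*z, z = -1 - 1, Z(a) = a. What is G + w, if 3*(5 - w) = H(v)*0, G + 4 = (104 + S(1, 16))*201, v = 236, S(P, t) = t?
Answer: 24121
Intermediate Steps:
z = -2
H(k) = -2*k (H(k) = k*(-2) = -2*k)
G = 24116 (G = -4 + (104 + 16)*201 = -4 + 120*201 = -4 + 24120 = 24116)
w = 5 (w = 5 - (-2*236)*0/3 = 5 - (-472)*0/3 = 5 - ⅓*0 = 5 + 0 = 5)
G + w = 24116 + 5 = 24121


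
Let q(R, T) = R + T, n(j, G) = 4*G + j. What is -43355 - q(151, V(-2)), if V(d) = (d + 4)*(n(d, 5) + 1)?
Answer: -43544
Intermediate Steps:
n(j, G) = j + 4*G
V(d) = (4 + d)*(21 + d) (V(d) = (d + 4)*((d + 4*5) + 1) = (4 + d)*((d + 20) + 1) = (4 + d)*((20 + d) + 1) = (4 + d)*(21 + d))
-43355 - q(151, V(-2)) = -43355 - (151 + (84 + (-2)**2 + 25*(-2))) = -43355 - (151 + (84 + 4 - 50)) = -43355 - (151 + 38) = -43355 - 1*189 = -43355 - 189 = -43544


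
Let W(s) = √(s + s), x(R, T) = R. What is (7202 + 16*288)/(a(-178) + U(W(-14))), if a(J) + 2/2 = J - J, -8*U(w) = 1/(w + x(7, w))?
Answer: 94480*(-2*√7 + 7*I)/(-57*I + 16*√7) ≈ -11676.0 - 99.175*I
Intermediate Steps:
W(s) = √2*√s (W(s) = √(2*s) = √2*√s)
U(w) = -1/(8*(7 + w)) (U(w) = -1/(8*(w + 7)) = -1/(8*(7 + w)))
a(J) = -1 (a(J) = -1 + (J - J) = -1 + 0 = -1)
(7202 + 16*288)/(a(-178) + U(W(-14))) = (7202 + 16*288)/(-1 - 1/(56 + 8*(√2*√(-14)))) = (7202 + 4608)/(-1 - 1/(56 + 8*(√2*(I*√14)))) = 11810/(-1 - 1/(56 + 8*(2*I*√7))) = 11810/(-1 - 1/(56 + 16*I*√7))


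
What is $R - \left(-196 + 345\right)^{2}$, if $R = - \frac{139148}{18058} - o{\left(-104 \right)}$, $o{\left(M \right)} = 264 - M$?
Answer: $- \frac{203845075}{9029} \approx -22577.0$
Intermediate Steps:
$R = - \frac{3392246}{9029}$ ($R = - \frac{139148}{18058} - \left(264 - -104\right) = \left(-139148\right) \frac{1}{18058} - \left(264 + 104\right) = - \frac{69574}{9029} - 368 = - \frac{3392246}{9029} \approx -375.71$)
$R - \left(-196 + 345\right)^{2} = - \frac{3392246}{9029} - \left(-196 + 345\right)^{2} = - \frac{3392246}{9029} - 149^{2} = - \frac{3392246}{9029} - 22201 = - \frac{203845075}{9029}$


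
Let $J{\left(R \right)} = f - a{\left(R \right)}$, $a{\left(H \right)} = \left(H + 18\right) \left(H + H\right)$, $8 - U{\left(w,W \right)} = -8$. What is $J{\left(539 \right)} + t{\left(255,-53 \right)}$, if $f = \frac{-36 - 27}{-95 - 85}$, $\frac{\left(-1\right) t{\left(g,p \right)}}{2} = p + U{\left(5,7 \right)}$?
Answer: $- \frac{12007433}{20} \approx -6.0037 \cdot 10^{5}$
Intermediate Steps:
$U{\left(w,W \right)} = 16$ ($U{\left(w,W \right)} = 8 - -8 = 8 + 8 = 16$)
$a{\left(H \right)} = 2 H \left(18 + H\right)$ ($a{\left(H \right)} = \left(18 + H\right) 2 H = 2 H \left(18 + H\right)$)
$t{\left(g,p \right)} = -32 - 2 p$ ($t{\left(g,p \right)} = - 2 \left(p + 16\right) = - 2 \left(16 + p\right) = -32 - 2 p$)
$f = \frac{7}{20}$ ($f = - \frac{63}{-180} = \left(-63\right) \left(- \frac{1}{180}\right) = \frac{7}{20} \approx 0.35$)
$J{\left(R \right)} = \frac{7}{20} - 2 R \left(18 + R\right)$
$J{\left(539 \right)} + t{\left(255,-53 \right)} = \left(\frac{7}{20} - 1078 \left(18 + 539\right)\right) - -74 = \left(\frac{7}{20} - 1078 \cdot 557\right) + \left(-32 + 106\right) = \left(\frac{7}{20} - 600446\right) + 74 = - \frac{12008913}{20} + 74 = - \frac{12007433}{20}$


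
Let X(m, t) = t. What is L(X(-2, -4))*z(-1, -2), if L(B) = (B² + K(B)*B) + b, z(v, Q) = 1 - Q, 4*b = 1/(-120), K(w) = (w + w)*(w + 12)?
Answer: 130559/160 ≈ 815.99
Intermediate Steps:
K(w) = 2*w*(12 + w) (K(w) = (2*w)*(12 + w) = 2*w*(12 + w))
b = -1/480 (b = (¼)/(-120) = (¼)*(-1/120) = -1/480 ≈ -0.0020833)
L(B) = -1/480 + B² + 2*B²*(12 + B) (L(B) = (B² + (2*B*(12 + B))*B) - 1/480 = (B² + 2*B²*(12 + B)) - 1/480 = -1/480 + B² + 2*B²*(12 + B))
L(X(-2, -4))*z(-1, -2) = (-1/480 + 2*(-4)³ + 25*(-4)²)*(1 - 1*(-2)) = (-1/480 + 2*(-64) + 25*16)*(1 + 2) = (-1/480 - 128 + 400)*3 = (130559/480)*3 = 130559/160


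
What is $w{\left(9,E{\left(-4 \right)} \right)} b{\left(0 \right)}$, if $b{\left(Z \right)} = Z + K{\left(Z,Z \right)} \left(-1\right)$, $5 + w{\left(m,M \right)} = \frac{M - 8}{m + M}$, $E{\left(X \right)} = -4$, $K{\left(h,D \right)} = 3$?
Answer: $\frac{111}{5} \approx 22.2$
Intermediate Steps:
$w{\left(m,M \right)} = -5 + \frac{-8 + M}{M + m}$ ($w{\left(m,M \right)} = -5 + \frac{M - 8}{m + M} = -5 + \frac{-8 + M}{M + m}$)
$b{\left(Z \right)} = -3 + Z$ ($b{\left(Z \right)} = Z + 3 \left(-1\right) = Z - 3 = -3 + Z$)
$w{\left(9,E{\left(-4 \right)} \right)} b{\left(0 \right)} = \frac{-8 - 45 - -16}{-4 + 9} \left(-3 + 0\right) = \frac{-8 - 45 + 16}{5} \left(-3\right) = \frac{1}{5} \left(-37\right) \left(-3\right) = \left(- \frac{37}{5}\right) \left(-3\right) = \frac{111}{5}$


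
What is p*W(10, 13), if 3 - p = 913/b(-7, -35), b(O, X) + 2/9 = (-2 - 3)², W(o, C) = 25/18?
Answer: -31450/669 ≈ -47.010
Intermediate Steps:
W(o, C) = 25/18 (W(o, C) = 25*(1/18) = 25/18)
b(O, X) = 223/9 (b(O, X) = -2/9 + (-2 - 3)² = -2/9 + (-5)² = -2/9 + 25 = 223/9)
p = -7548/223 (p = 3 - 913/223/9 = 3 - 913*9/223 = 3 - 1*8217/223 = 3 - 8217/223 = -7548/223 ≈ -33.848)
p*W(10, 13) = -7548/223*25/18 = -31450/669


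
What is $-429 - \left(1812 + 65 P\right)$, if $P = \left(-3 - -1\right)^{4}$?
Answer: $-3281$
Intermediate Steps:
$P = 16$ ($P = \left(-3 + 1\right)^{4} = \left(-2\right)^{4} = 16$)
$-429 - \left(1812 + 65 P\right) = -429 - \left(1812 + 65 \cdot 16\right) = -429 - \left(1812 + 1040\right) = -429 - 2852 = -3281$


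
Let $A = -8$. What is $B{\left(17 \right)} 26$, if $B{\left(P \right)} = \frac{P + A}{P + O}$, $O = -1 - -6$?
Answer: $\frac{117}{11} \approx 10.636$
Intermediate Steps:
$O = 5$ ($O = -1 + 6 = 5$)
$B{\left(P \right)} = \frac{-8 + P}{5 + P}$ ($B{\left(P \right)} = \frac{P - 8}{P + 5} = \frac{-8 + P}{5 + P}$)
$B{\left(17 \right)} 26 = \frac{-8 + 17}{5 + 17} \cdot 26 = \frac{1}{22} \cdot 9 \cdot 26 = \frac{9}{22} \cdot 26 = \frac{117}{11}$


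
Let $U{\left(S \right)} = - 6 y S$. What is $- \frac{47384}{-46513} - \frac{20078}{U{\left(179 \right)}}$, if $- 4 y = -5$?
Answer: $\frac{1995002068}{124887405} \approx 15.974$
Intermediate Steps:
$y = \frac{5}{4}$ ($y = \left(- \frac{1}{4}\right) \left(-5\right) = \frac{5}{4} \approx 1.25$)
$U{\left(S \right)} = - \frac{15 S}{2}$ ($U{\left(S \right)} = \left(-6\right) \frac{5}{4} S = - \frac{15 S}{2}$)
$- \frac{47384}{-46513} - \frac{20078}{U{\left(179 \right)}} = - \frac{47384}{-46513} - \frac{20078}{\left(- \frac{15}{2}\right) 179} = \left(-47384\right) \left(- \frac{1}{46513}\right) - \frac{20078}{- \frac{2685}{2}} = \frac{47384}{46513} - - \frac{40156}{2685} = \frac{47384}{46513} + \frac{40156}{2685} = \frac{1995002068}{124887405}$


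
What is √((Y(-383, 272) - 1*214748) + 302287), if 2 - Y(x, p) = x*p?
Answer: √191717 ≈ 437.85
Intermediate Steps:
Y(x, p) = 2 - p*x (Y(x, p) = 2 - x*p = 2 - p*x)
√((Y(-383, 272) - 1*214748) + 302287) = √(((2 - 1*272*(-383)) - 1*214748) + 302287) = √(((2 + 104176) - 214748) + 302287) = √((104178 - 214748) + 302287) = √(-110570 + 302287) = √191717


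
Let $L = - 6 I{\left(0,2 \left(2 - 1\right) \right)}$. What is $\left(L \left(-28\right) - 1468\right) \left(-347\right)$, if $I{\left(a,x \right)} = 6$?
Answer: $159620$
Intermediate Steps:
$L = -36$ ($L = \left(-6\right) 6 = -36$)
$\left(L \left(-28\right) - 1468\right) \left(-347\right) = \left(\left(-36\right) \left(-28\right) - 1468\right) \left(-347\right) = \left(1008 - 1468\right) \left(-347\right) = \left(-460\right) \left(-347\right) = 159620$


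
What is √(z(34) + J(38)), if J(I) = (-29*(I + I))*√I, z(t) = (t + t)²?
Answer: 2*√(1156 - 551*√38) ≈ 94.67*I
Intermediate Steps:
z(t) = 4*t² (z(t) = (2*t)² = 4*t²)
J(I) = -58*I^(3/2) (J(I) = (-58*I)*√I = -58*I^(3/2))
√(z(34) + J(38)) = √(4*34² - 2204*√38) = √(4*1156 - 2204*√38) = √(4624 - 2204*√38)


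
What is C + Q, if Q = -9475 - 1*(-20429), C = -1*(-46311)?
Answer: 57265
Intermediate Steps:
C = 46311
Q = 10954 (Q = -9475 + 20429 = 10954)
C + Q = 46311 + 10954 = 57265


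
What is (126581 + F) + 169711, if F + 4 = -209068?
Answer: 87220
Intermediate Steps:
F = -209072 (F = -4 - 209068 = -209072)
(126581 + F) + 169711 = (126581 - 209072) + 169711 = -82491 + 169711 = 87220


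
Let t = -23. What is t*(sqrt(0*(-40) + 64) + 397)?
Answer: -9315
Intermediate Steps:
t*(sqrt(0*(-40) + 64) + 397) = -23*(sqrt(0*(-40) + 64) + 397) = -23*(sqrt(0 + 64) + 397) = -23*(sqrt(64) + 397) = -23*(8 + 397) = -23*405 = -9315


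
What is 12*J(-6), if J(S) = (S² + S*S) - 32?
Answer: 480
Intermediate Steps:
J(S) = -32 + 2*S² (J(S) = (S² + S²) - 32 = 2*S² - 32 = -32 + 2*S²)
12*J(-6) = 12*(-32 + 2*(-6)²) = 12*(-32 + 2*36) = 12*(-32 + 72) = 12*40 = 480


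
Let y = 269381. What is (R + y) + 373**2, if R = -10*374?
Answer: 404770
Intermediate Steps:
R = -3740
(R + y) + 373**2 = (-3740 + 269381) + 373**2 = 265641 + 139129 = 404770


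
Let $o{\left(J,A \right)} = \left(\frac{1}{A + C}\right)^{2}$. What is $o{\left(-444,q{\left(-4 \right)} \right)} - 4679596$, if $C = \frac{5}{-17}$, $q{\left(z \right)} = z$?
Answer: $- \frac{24937566795}{5329} \approx -4.6796 \cdot 10^{6}$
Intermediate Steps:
$C = - \frac{5}{17}$ ($C = 5 \left(- \frac{1}{17}\right) = - \frac{5}{17} \approx -0.29412$)
$o{\left(J,A \right)} = \frac{1}{\left(- \frac{5}{17} + A\right)^{2}}$ ($o{\left(J,A \right)} = \left(\frac{1}{A - \frac{5}{17}}\right)^{2} = \left(\frac{1}{- \frac{5}{17} + A}\right)^{2} = \frac{1}{\left(- \frac{5}{17} + A\right)^{2}}$)
$o{\left(-444,q{\left(-4 \right)} \right)} - 4679596 = \frac{289}{\left(-5 + 17 \left(-4\right)\right)^{2}} - 4679596 = \frac{289}{\left(-5 - 68\right)^{2}} - 4679596 = \frac{289}{5329} - 4679596 = - \frac{24937566795}{5329}$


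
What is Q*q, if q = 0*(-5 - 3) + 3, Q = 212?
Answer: 636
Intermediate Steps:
q = 3 (q = 0*(-8) + 3 = 0 + 3 = 3)
Q*q = 212*3 = 636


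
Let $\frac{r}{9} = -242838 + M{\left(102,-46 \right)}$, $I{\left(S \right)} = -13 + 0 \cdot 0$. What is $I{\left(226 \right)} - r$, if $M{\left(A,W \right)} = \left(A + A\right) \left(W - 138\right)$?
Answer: $2523353$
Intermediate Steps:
$I{\left(S \right)} = -13$ ($I{\left(S \right)} = -13 + 0 = -13$)
$M{\left(A,W \right)} = 2 A \left(-138 + W\right)$
$r = -2523366$ ($r = 9 \left(-242838 + 2 \cdot 102 \left(-138 - 46\right)\right) = 9 \left(-242838 + 2 \cdot 102 \left(-184\right)\right) = 9 \left(-242838 - 37536\right) = 9 \left(-280374\right) = -2523366$)
$I{\left(226 \right)} - r = -13 - -2523366 = -13 + 2523366 = 2523353$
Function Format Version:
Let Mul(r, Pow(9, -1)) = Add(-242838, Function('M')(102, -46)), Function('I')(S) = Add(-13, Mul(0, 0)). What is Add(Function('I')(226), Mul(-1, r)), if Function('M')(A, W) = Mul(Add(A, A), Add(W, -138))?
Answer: 2523353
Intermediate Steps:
Function('I')(S) = -13 (Function('I')(S) = Add(-13, 0) = -13)
Function('M')(A, W) = Mul(2, A, Add(-138, W)) (Function('M')(A, W) = Mul(Mul(2, A), Add(-138, W)) = Mul(2, A, Add(-138, W)))
r = -2523366 (r = Mul(9, Add(-242838, Mul(2, 102, Add(-138, -46)))) = Mul(9, Add(-242838, Mul(2, 102, -184))) = Mul(9, Add(-242838, -37536)) = Mul(9, -280374) = -2523366)
Add(Function('I')(226), Mul(-1, r)) = Add(-13, Mul(-1, -2523366)) = Add(-13, 2523366) = 2523353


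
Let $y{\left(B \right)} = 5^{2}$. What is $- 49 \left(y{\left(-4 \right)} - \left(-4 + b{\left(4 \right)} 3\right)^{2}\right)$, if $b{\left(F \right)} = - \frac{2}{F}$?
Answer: $\frac{1029}{4} \approx 257.25$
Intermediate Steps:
$y{\left(B \right)} = 25$
$- 49 \left(y{\left(-4 \right)} - \left(-4 + b{\left(4 \right)} 3\right)^{2}\right) = - 49 \left(25 - \left(-4 + - \frac{2}{4} \cdot 3\right)^{2}\right) = - 49 \left(25 - \left(-4 + \left(-2\right) \frac{1}{4} \cdot 3\right)^{2}\right) = - 49 \left(25 - \left(-4 - \frac{3}{2}\right)^{2}\right) = - 49 \left(25 - \left(- \frac{11}{2}\right)^{2}\right) = - 49 \left(25 - \frac{121}{4}\right) = \left(-49\right) \left(- \frac{21}{4}\right) = \frac{1029}{4}$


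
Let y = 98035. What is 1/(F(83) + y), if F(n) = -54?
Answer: 1/97981 ≈ 1.0206e-5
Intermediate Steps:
1/(F(83) + y) = 1/(-54 + 98035) = 1/97981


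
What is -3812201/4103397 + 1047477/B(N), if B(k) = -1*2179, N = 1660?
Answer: -4306520765348/8941302063 ≈ -481.64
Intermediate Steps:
B(k) = -2179
-3812201/4103397 + 1047477/B(N) = -3812201/4103397 + 1047477/(-2179) = -3812201*1/4103397 + 1047477*(-1/2179) = -3812201/4103397 - 1047477/2179 = -4306520765348/8941302063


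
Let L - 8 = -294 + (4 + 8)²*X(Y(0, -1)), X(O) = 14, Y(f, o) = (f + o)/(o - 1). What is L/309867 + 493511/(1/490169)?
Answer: 74958002736774983/309867 ≈ 2.4190e+11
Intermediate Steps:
Y(f, o) = (f + o)/(-1 + o)
L = 1730 (L = 8 + (-294 + (4 + 8)²*14) = 8 + (-294 + 12²*14) = 8 + (-294 + 144*14) = 8 + (-294 + 2016) = 8 + 1722 = 1730)
L/309867 + 493511/(1/490169) = 1730/309867 + 493511/(1/490169) = 1730*(1/309867) + 493511/(1/490169) = 1730/309867 + 493511*490169 = 1730/309867 + 241903793359 = 74958002736774983/309867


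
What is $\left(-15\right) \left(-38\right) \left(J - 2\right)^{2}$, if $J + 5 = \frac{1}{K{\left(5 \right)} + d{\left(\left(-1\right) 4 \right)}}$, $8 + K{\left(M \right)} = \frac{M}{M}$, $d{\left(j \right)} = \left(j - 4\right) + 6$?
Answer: $\frac{778240}{27} \approx 28824.0$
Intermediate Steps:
$d{\left(j \right)} = 2 + j$ ($d{\left(j \right)} = \left(-4 + j\right) + 6 = 2 + j$)
$K{\left(M \right)} = -7$ ($K{\left(M \right)} = -8 + \frac{M}{M} = -8 + 1 = -7$)
$J = - \frac{46}{9}$ ($J = -5 + \frac{1}{-7 + \left(2 - 4\right)} = -5 + \frac{1}{-7 - 2} = -5 + \frac{1}{-9} = -5 - \frac{1}{9} = - \frac{46}{9} \approx -5.1111$)
$\left(-15\right) \left(-38\right) \left(J - 2\right)^{2} = \left(-15\right) \left(-38\right) \left(- \frac{46}{9} - 2\right)^{2} = 570 \left(- \frac{64}{9}\right)^{2} = 570 \cdot \frac{4096}{81} = \frac{778240}{27}$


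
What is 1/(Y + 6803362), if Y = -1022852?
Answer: 1/5780510 ≈ 1.7300e-7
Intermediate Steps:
1/(Y + 6803362) = 1/(-1022852 + 6803362) = 1/5780510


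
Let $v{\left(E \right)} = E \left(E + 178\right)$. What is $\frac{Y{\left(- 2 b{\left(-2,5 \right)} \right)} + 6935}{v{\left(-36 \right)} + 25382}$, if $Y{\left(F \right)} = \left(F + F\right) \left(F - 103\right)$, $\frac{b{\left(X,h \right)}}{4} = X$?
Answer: $\frac{4151}{20270} \approx 0.20479$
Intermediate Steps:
$b{\left(X,h \right)} = 4 X$
$v{\left(E \right)} = E \left(178 + E\right)$
$Y{\left(F \right)} = 2 F \left(-103 + F\right)$
$\frac{Y{\left(- 2 b{\left(-2,5 \right)} \right)} + 6935}{v{\left(-36 \right)} + 25382} = \frac{2 \left(- 2 \cdot 4 \left(-2\right)\right) \left(-103 - 2 \cdot 4 \left(-2\right)\right) + 6935}{- 36 \left(178 - 36\right) + 25382} = \frac{2 \left(\left(-2\right) \left(-8\right)\right) \left(-103 - -16\right) + 6935}{\left(-36\right) 142 + 25382} = \frac{2 \cdot 16 \left(-103 + 16\right) + 6935}{-5112 + 25382} = \frac{2 \cdot 16 \left(-87\right) + 6935}{20270} = \left(-2784 + 6935\right) \frac{1}{20270} = 4151 \cdot \frac{1}{20270} = \frac{4151}{20270}$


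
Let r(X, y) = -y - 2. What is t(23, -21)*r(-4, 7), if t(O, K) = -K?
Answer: -189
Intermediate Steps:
r(X, y) = -2 - y
t(23, -21)*r(-4, 7) = (-1*(-21))*(-2 - 1*7) = 21*(-2 - 7) = 21*(-9) = -189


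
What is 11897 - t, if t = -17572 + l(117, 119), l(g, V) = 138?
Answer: 29331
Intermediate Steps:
t = -17434 (t = -17572 + 138 = -17434)
11897 - t = 11897 - 1*(-17434) = 11897 + 17434 = 29331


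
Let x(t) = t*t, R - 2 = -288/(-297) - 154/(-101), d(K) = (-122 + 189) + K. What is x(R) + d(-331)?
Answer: -2708346296/11108889 ≈ -243.80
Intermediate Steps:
d(K) = 67 + K
R = 14980/3333 (R = 2 + (-288/(-297) - 154/(-101)) = 2 + (-288*(-1/297) - 154*(-1/101)) = 2 + (32/33 + 154/101) = 2 + 8314/3333 = 14980/3333 ≈ 4.4944)
x(t) = t²
x(R) + d(-331) = (14980/3333)² + (67 - 331) = 224400400/11108889 - 264 = -2708346296/11108889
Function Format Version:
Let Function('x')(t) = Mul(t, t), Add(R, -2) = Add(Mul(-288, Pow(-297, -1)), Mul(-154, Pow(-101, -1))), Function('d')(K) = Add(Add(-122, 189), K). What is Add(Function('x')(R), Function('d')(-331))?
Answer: Rational(-2708346296, 11108889) ≈ -243.80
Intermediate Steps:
Function('d')(K) = Add(67, K)
R = Rational(14980, 3333) (R = Add(2, Add(Mul(-288, Pow(-297, -1)), Mul(-154, Pow(-101, -1)))) = Add(2, Add(Mul(-288, Rational(-1, 297)), Mul(-154, Rational(-1, 101)))) = Add(2, Add(Rational(32, 33), Rational(154, 101))) = Add(2, Rational(8314, 3333)) = Rational(14980, 3333) ≈ 4.4944)
Function('x')(t) = Pow(t, 2)
Add(Function('x')(R), Function('d')(-331)) = Add(Pow(Rational(14980, 3333), 2), Add(67, -331)) = Add(Rational(224400400, 11108889), -264) = Rational(-2708346296, 11108889)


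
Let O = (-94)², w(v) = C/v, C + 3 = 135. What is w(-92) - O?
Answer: -203261/23 ≈ -8837.4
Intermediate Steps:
C = 132 (C = -3 + 135 = 132)
w(v) = 132/v
O = 8836
w(-92) - O = 132/(-92) - 1*8836 = 132*(-1/92) - 8836 = -33/23 - 8836 = -203261/23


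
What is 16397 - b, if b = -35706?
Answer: 52103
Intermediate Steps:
16397 - b = 16397 - 1*(-35706) = 16397 + 35706 = 52103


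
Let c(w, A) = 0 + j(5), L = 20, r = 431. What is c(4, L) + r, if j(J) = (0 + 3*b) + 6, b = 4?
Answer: 449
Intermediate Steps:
j(J) = 18 (j(J) = (0 + 3*4) + 6 = (0 + 12) + 6 = 12 + 6 = 18)
c(w, A) = 18 (c(w, A) = 0 + 18 = 18)
c(4, L) + r = 18 + 431 = 449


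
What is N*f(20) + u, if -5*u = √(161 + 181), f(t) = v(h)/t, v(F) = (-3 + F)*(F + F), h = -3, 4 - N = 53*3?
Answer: -279 - 3*√38/5 ≈ -282.70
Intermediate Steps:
N = -155 (N = 4 - 53*3 = 4 - 1*159 = 4 - 159 = -155)
v(F) = 2*F*(-3 + F) (v(F) = (-3 + F)*(2*F) = 2*F*(-3 + F))
f(t) = 36/t (f(t) = (2*(-3)*(-3 - 3))/t = (2*(-3)*(-6))/t = 36/t)
u = -3*√38/5 (u = -√(161 + 181)/5 = -3*√38/5 ≈ -3.6986)
N*f(20) + u = -5580/20 - 3*√38/5 = -155*9/5 - 3*√38/5 = -279 - 3*√38/5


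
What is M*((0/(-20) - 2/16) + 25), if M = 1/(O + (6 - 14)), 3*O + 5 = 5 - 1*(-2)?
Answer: -597/176 ≈ -3.3920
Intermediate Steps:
O = ⅔ (O = -5/3 + (5 - 1*(-2))/3 = -5/3 + (5 + 2)/3 = -5/3 + (⅓)*7 = -5/3 + 7/3 = ⅔ ≈ 0.66667)
M = -3/22 (M = 1/(⅔ + (6 - 14)) = 1/(⅔ - 8) = 1/(-22/3) = -3/22 ≈ -0.13636)
M*((0/(-20) - 2/16) + 25) = -3*((0/(-20) - 2/16) + 25)/22 = -3*((0*(-1/20) - 2*1/16) + 25)/22 = -3*((0 - ⅛) + 25)/22 = -3*(-⅛ + 25)/22 = -3/22*199/8 = -597/176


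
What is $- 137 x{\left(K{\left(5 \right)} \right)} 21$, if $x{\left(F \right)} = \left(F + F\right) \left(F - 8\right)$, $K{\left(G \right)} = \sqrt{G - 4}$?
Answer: $40278$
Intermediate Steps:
$K{\left(G \right)} = \sqrt{-4 + G}$
$x{\left(F \right)} = 2 F \left(-8 + F\right)$
$- 137 x{\left(K{\left(5 \right)} \right)} 21 = - 137 \cdot 2 \sqrt{-4 + 5} \left(-8 + \sqrt{-4 + 5}\right) 21 = - 137 \cdot 2 \sqrt{1} \left(-8 + \sqrt{1}\right) 21 = - 137 \cdot 2 \cdot 1 \left(-8 + 1\right) 21 = - 137 \cdot 2 \cdot 1 \left(-7\right) 21 = \left(-137\right) \left(-14\right) 21 = 1918 \cdot 21 = 40278$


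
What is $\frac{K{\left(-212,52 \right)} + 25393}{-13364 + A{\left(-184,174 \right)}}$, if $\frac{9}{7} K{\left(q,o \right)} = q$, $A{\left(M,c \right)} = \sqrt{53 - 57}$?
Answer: $- \frac{758584073}{401842125} - \frac{227053 i}{803684250} \approx -1.8878 - 0.00028252 i$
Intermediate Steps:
$A{\left(M,c \right)} = 2 i$ ($A{\left(M,c \right)} = \sqrt{-4} = 2 i$)
$K{\left(q,o \right)} = \frac{7 q}{9}$
$\frac{K{\left(-212,52 \right)} + 25393}{-13364 + A{\left(-184,174 \right)}} = \frac{\frac{7}{9} \left(-212\right) + 25393}{-13364 + 2 i} = \left(- \frac{1484}{9} + 25393\right) \frac{-13364 - 2 i}{178596500} = \frac{227053 \frac{-13364 - 2 i}{178596500}}{9} = \frac{227053 \left(-13364 - 2 i\right)}{1607368500}$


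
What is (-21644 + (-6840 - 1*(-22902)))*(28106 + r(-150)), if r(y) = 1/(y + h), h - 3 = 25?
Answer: -9570146421/61 ≈ -1.5689e+8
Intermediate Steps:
h = 28 (h = 3 + 25 = 28)
r(y) = 1/(28 + y) (r(y) = 1/(y + 28) = 1/(28 + y))
(-21644 + (-6840 - 1*(-22902)))*(28106 + r(-150)) = (-21644 + (-6840 - 1*(-22902)))*(28106 + 1/(28 - 150)) = (-21644 + (-6840 + 22902))*(28106 + 1/(-122)) = (-21644 + 16062)*(28106 - 1/122) = -5582*3428931/122 = -9570146421/61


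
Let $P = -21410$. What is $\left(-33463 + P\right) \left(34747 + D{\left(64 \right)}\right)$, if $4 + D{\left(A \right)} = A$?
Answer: $-1909964511$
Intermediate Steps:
$D{\left(A \right)} = -4 + A$
$\left(-33463 + P\right) \left(34747 + D{\left(64 \right)}\right) = \left(-33463 - 21410\right) \left(34747 + \left(-4 + 64\right)\right) = - 54873 \left(34747 + 60\right) = \left(-54873\right) 34807 = -1909964511$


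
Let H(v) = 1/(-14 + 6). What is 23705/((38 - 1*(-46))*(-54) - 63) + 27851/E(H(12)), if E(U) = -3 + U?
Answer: -1025286617/114975 ≈ -8917.5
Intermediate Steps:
H(v) = -⅛ (H(v) = 1/(-8) = -⅛)
23705/((38 - 1*(-46))*(-54) - 63) + 27851/E(H(12)) = 23705/((38 - 1*(-46))*(-54) - 63) + 27851/(-3 - ⅛) = 23705/((38 + 46)*(-54) - 63) + 27851/(-25/8) = 23705/(84*(-54) - 63) + 27851*(-8/25) = 23705/(-4536 - 63) - 222808/25 = 23705/(-4599) - 222808/25 = 23705*(-1/4599) - 222808/25 = -23705/4599 - 222808/25 = -1025286617/114975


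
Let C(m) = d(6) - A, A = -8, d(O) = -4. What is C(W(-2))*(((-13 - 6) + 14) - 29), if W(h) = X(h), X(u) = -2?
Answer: -136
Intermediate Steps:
W(h) = -2
C(m) = 4 (C(m) = -4 - 1*(-8) = -4 + 8 = 4)
C(W(-2))*(((-13 - 6) + 14) - 29) = 4*(((-13 - 6) + 14) - 29) = 4*((-19 + 14) - 29) = 4*(-5 - 29) = 4*(-34) = -136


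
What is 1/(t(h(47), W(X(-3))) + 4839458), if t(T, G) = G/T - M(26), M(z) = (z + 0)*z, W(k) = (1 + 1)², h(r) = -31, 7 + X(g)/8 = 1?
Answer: 31/150002238 ≈ 2.0666e-7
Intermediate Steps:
X(g) = -48 (X(g) = -56 + 8*1 = -56 + 8 = -48)
W(k) = 4 (W(k) = 2² = 4)
M(z) = z² (M(z) = z*z = z²)
t(T, G) = -676 + G/T (t(T, G) = G/T - 1*26² = G/T - 1*676 = G/T - 676 = -676 + G/T)
1/(t(h(47), W(X(-3))) + 4839458) = 1/((-676 + 4/(-31)) + 4839458) = 1/((-676 + 4*(-1/31)) + 4839458) = 1/((-676 - 4/31) + 4839458) = 1/(-20960/31 + 4839458) = 1/(150002238/31) = 31/150002238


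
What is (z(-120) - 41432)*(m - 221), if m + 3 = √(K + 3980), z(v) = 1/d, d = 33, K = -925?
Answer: 306265120/33 - 1367255*√3055/33 ≈ 6.9907e+6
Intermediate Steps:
z(v) = 1/33
m = -3 + √3055 (m = -3 + √(-925 + 3980) = -3 + √3055 ≈ 52.272)
(z(-120) - 41432)*(m - 221) = (1/33 - 41432)*((-3 + √3055) - 221) = -1367255*(-224 + √3055)/33 = 306265120/33 - 1367255*√3055/33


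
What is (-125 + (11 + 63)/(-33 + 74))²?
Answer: 25512601/1681 ≈ 15177.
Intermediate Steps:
(-125 + (11 + 63)/(-33 + 74))² = (-125 + 74/41)² = (-5051/41)² = 25512601/1681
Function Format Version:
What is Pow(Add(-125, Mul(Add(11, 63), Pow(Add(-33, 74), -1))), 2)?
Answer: Rational(25512601, 1681) ≈ 15177.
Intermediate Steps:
Pow(Add(-125, Mul(Add(11, 63), Pow(Add(-33, 74), -1))), 2) = Pow(Add(-125, Mul(74, Pow(41, -1))), 2) = Pow(Add(-125, Mul(74, Rational(1, 41))), 2) = Pow(Add(-125, Rational(74, 41)), 2) = Pow(Rational(-5051, 41), 2) = Rational(25512601, 1681)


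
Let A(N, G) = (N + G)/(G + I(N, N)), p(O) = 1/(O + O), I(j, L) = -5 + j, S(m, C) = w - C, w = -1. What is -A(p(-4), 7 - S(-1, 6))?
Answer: -111/71 ≈ -1.5634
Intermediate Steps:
S(m, C) = -1 - C
p(O) = 1/(2*O)
A(N, G) = (G + N)/(-5 + G + N) (A(N, G) = (N + G)/(G + (-5 + N)) = (G + N)/(-5 + G + N))
-A(p(-4), 7 - S(-1, 6)) = -((7 - (-1 - 1*6)) + (½)/(-4))/(-5 + (7 - (-1 - 1*6)) + (½)/(-4)) = -((7 - (-1 - 6)) + (½)*(-¼))/(-5 + (7 - (-1 - 6)) + (½)*(-¼)) = -((7 - 1*(-7)) - ⅛)/(-5 + (7 - 1*(-7)) - ⅛) = -((7 + 7) - ⅛)/(-5 + (7 + 7) - ⅛) = -(14 - ⅛)/(-5 + 14 - ⅛) = -111/(71/8*8) = -8*111/(71*8) = -1*111/71 = -111/71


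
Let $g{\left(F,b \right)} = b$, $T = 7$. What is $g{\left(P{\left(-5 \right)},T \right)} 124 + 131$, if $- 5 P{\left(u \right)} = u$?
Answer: $999$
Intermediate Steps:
$P{\left(u \right)} = - \frac{u}{5}$
$g{\left(P{\left(-5 \right)},T \right)} 124 + 131 = 7 \cdot 124 + 131 = 868 + 131 = 999$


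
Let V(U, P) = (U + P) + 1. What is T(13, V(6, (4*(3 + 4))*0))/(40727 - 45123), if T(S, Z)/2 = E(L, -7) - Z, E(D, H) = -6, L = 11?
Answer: 13/2198 ≈ 0.0059145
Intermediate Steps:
V(U, P) = 1 + P + U (V(U, P) = (P + U) + 1 = 1 + P + U)
T(S, Z) = -12 - 2*Z (T(S, Z) = 2*(-6 - Z) = -12 - 2*Z)
T(13, V(6, (4*(3 + 4))*0))/(40727 - 45123) = (-12 - 2*(1 + (4*(3 + 4))*0 + 6))/(40727 - 45123) = (-12 - 2*(1 + (4*7)*0 + 6))/(-4396) = (-12 - 2*(1 + 28*0 + 6))*(-1/4396) = (-12 - 2*(1 + 0 + 6))*(-1/4396) = (-12 - 2*7)*(-1/4396) = (-12 - 14)*(-1/4396) = -26*(-1/4396) = 13/2198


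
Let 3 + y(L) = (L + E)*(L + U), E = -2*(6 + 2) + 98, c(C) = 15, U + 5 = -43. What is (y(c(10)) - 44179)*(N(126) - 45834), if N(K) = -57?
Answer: 2174453253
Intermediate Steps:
U = -48 (U = -5 - 43 = -48)
E = 82 (E = -2*8 + 98 = -16 + 98 = 82)
y(L) = -3 + (-48 + L)*(82 + L) (y(L) = -3 + (L + 82)*(L - 48) = -3 + (82 + L)*(-48 + L) = -3 + (-48 + L)*(82 + L))
(y(c(10)) - 44179)*(N(126) - 45834) = ((-3939 + 15² + 34*15) - 44179)*(-57 - 45834) = ((-3939 + 225 + 510) - 44179)*(-45891) = (-3204 - 44179)*(-45891) = -47383*(-45891) = 2174453253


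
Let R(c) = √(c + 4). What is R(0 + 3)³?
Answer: 7*√7 ≈ 18.520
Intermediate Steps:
R(c) = √(4 + c)
R(0 + 3)³ = (√(4 + (0 + 3)))³ = (√(4 + 3))³ = (√7)³ = 7*√7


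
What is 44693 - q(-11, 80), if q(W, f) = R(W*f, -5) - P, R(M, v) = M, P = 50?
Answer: 45623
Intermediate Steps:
q(W, f) = -50 + W*f (q(W, f) = W*f - 1*50 = W*f - 50 = -50 + W*f)
44693 - q(-11, 80) = 44693 - (-50 - 11*80) = 44693 - (-50 - 880) = 44693 - 1*(-930) = 44693 + 930 = 45623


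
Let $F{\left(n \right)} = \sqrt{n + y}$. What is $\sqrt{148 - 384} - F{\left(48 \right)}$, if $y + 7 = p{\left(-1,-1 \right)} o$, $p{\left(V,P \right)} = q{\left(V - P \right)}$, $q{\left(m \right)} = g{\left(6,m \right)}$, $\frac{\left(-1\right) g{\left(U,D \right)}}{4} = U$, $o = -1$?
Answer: $- \sqrt{65} + 2 i \sqrt{59} \approx -8.0623 + 15.362 i$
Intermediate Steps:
$g{\left(U,D \right)} = - 4 U$
$q{\left(m \right)} = -24$ ($q{\left(m \right)} = \left(-4\right) 6 = -24$)
$p{\left(V,P \right)} = -24$
$y = 17$ ($y = -7 - -24 = -7 + 24 = 17$)
$F{\left(n \right)} = \sqrt{17 + n}$ ($F{\left(n \right)} = \sqrt{n + 17} = \sqrt{17 + n}$)
$\sqrt{148 - 384} - F{\left(48 \right)} = \sqrt{148 - 384} - \sqrt{17 + 48} = \sqrt{-236} - \sqrt{65} = 2 i \sqrt{59} - \sqrt{65} = - \sqrt{65} + 2 i \sqrt{59}$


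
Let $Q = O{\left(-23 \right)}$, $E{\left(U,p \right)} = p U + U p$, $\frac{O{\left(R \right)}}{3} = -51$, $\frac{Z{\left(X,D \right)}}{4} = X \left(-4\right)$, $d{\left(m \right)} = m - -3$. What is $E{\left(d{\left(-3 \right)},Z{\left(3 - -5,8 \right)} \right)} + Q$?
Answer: $-153$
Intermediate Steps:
$d{\left(m \right)} = 3 + m$ ($d{\left(m \right)} = m + 3 = 3 + m$)
$Z{\left(X,D \right)} = - 16 X$ ($Z{\left(X,D \right)} = 4 X \left(-4\right) = 4 \left(- 4 X\right) = - 16 X$)
$O{\left(R \right)} = -153$ ($O{\left(R \right)} = 3 \left(-51\right) = -153$)
$E{\left(U,p \right)} = 2 U p$ ($E{\left(U,p \right)} = U p + U p = 2 U p$)
$Q = -153$
$E{\left(d{\left(-3 \right)},Z{\left(3 - -5,8 \right)} \right)} + Q = 2 \left(3 - 3\right) \left(- 16 \left(3 - -5\right)\right) - 153 = 2 \cdot 0 \left(- 16 \left(3 + 5\right)\right) - 153 = 2 \cdot 0 \left(\left(-16\right) 8\right) - 153 = 2 \cdot 0 \left(-128\right) - 153 = 0 - 153 = -153$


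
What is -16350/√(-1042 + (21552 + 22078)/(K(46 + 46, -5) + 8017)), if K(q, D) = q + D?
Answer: 10900*I*√4254973797/1400123 ≈ 507.82*I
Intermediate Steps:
K(q, D) = D + q
-16350/√(-1042 + (21552 + 22078)/(K(46 + 46, -5) + 8017)) = -16350/√(-1042 + (21552 + 22078)/((-5 + (46 + 46)) + 8017)) = -16350/√(-1042 + 43630/((-5 + 92) + 8017)) = -16350/√(-1042 + 43630/(87 + 8017)) = -16350/√(-1042 + 43630/8104) = -16350/√(-1042 + 43630*(1/8104)) = -16350/√(-1042 + 21815/4052) = -16350*(-2*I*√4254973797/4200369) = -(-10900)*I*√4254973797/1400123 = 10900*I*√4254973797/1400123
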